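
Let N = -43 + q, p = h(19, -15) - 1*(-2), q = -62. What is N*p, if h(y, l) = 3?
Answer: -525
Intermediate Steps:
p = 5 (p = 3 - 1*(-2) = 3 + 2 = 5)
N = -105 (N = -43 - 62 = -105)
N*p = -105*5 = -525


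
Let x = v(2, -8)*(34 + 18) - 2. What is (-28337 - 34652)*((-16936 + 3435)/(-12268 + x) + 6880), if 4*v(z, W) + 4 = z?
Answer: -5329498093209/12296 ≈ -4.3343e+8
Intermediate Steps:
v(z, W) = -1 + z/4
x = -28 (x = (-1 + (¼)*2)*(34 + 18) - 2 = (-1 + ½)*52 - 2 = -½*52 - 2 = -26 - 2 = -28)
(-28337 - 34652)*((-16936 + 3435)/(-12268 + x) + 6880) = (-28337 - 34652)*((-16936 + 3435)/(-12268 - 28) + 6880) = -62989*(-13501/(-12296) + 6880) = -62989*(-13501*(-1/12296) + 6880) = -62989*(13501/12296 + 6880) = -62989*84609981/12296 = -5329498093209/12296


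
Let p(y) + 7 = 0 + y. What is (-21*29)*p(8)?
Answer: -609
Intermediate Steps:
p(y) = -7 + y (p(y) = -7 + (0 + y) = -7 + y)
(-21*29)*p(8) = (-21*29)*(-7 + 8) = -609*1 = -609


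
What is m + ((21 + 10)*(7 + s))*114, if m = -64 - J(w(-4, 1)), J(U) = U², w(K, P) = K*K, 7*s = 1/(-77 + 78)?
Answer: 174460/7 ≈ 24923.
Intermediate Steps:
s = ⅐ (s = 1/(7*(-77 + 78)) = (⅐)/1 = (⅐)*1 = ⅐ ≈ 0.14286)
w(K, P) = K²
m = -320 (m = -64 - ((-4)²)² = -64 - 1*16² = -64 - 1*256 = -64 - 256 = -320)
m + ((21 + 10)*(7 + s))*114 = -320 + ((21 + 10)*(7 + ⅐))*114 = -320 + (31*(50/7))*114 = -320 + (1550/7)*114 = -320 + 176700/7 = 174460/7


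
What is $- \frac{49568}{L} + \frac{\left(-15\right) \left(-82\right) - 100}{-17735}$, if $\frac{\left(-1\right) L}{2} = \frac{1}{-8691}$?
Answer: $- \frac{764015798194}{3547} \approx -2.154 \cdot 10^{8}$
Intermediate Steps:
$L = \frac{2}{8691}$ ($L = - \frac{2}{-8691} = \left(-2\right) \left(- \frac{1}{8691}\right) = \frac{2}{8691} \approx 0.00023012$)
$- \frac{49568}{L} + \frac{\left(-15\right) \left(-82\right) - 100}{-17735} = - \frac{49568}{\frac{2}{8691}} + \frac{\left(-15\right) \left(-82\right) - 100}{-17735} = \left(-49568\right) \frac{8691}{2} + \left(1230 - 100\right) \left(- \frac{1}{17735}\right) = -215397744 + 1130 \left(- \frac{1}{17735}\right) = -215397744 - \frac{226}{3547} = - \frac{764015798194}{3547}$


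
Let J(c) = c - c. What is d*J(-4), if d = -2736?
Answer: 0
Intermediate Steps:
J(c) = 0
d*J(-4) = -2736*0 = 0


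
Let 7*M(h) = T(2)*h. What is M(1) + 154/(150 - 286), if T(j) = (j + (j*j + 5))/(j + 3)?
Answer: -1947/2380 ≈ -0.81807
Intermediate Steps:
T(j) = (5 + j + j²)/(3 + j) (T(j) = (j + (j² + 5))/(3 + j) = (j + (5 + j²))/(3 + j) = (5 + j + j²)/(3 + j))
M(h) = 11*h/35 (M(h) = (((5 + 2 + 2²)/(3 + 2))*h)/7 = (((5 + 2 + 4)/5)*h)/7 = (((⅕)*11)*h)/7 = (11*h/5)/7 = 11*h/35)
M(1) + 154/(150 - 286) = (11/35)*1 + 154/(150 - 286) = 11/35 + 154/(-136) = 11/35 + 154*(-1/136) = 11/35 - 77/68 = -1947/2380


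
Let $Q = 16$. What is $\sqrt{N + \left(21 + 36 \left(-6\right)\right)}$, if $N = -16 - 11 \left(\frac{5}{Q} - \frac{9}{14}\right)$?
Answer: $\frac{5 i \sqrt{6503}}{28} \approx 14.4 i$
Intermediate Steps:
$N = - \frac{1385}{112}$ ($N = -16 - 11 \left(\frac{5}{16} - \frac{9}{14}\right) = -16 - - \frac{407}{112} = -16 + \frac{407}{112} = - \frac{1385}{112} \approx -12.366$)
$\sqrt{N + \left(21 + 36 \left(-6\right)\right)} = \sqrt{- \frac{1385}{112} + \left(21 + 36 \left(-6\right)\right)} = \sqrt{- \frac{1385}{112} + \left(21 - 216\right)} = \sqrt{- \frac{1385}{112} - 195} = \sqrt{- \frac{23225}{112}} = \frac{5 i \sqrt{6503}}{28}$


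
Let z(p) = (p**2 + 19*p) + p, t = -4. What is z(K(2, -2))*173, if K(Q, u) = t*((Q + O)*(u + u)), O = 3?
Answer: 1384000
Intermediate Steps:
K(Q, u) = -8*u*(3 + Q) (K(Q, u) = -4*(Q + 3)*(u + u) = -4*(3 + Q)*2*u = -8*u*(3 + Q))
z(p) = p**2 + 20*p
z(K(2, -2))*173 = ((-8*(-2)*(3 + 2))*(20 - 8*(-2)*(3 + 2)))*173 = ((-8*(-2)*5)*(20 - 8*(-2)*5))*173 = (80*(20 + 80))*173 = (80*100)*173 = 8000*173 = 1384000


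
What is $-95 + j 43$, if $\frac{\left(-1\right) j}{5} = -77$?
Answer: $16460$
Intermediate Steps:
$j = 385$ ($j = \left(-5\right) \left(-77\right) = 385$)
$-95 + j 43 = -95 + 385 \cdot 43 = -95 + 16555 = 16460$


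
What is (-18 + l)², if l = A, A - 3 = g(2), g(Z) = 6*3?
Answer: 9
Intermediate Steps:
g(Z) = 18
A = 21 (A = 3 + 18 = 21)
l = 21
(-18 + l)² = (-18 + 21)² = 3² = 9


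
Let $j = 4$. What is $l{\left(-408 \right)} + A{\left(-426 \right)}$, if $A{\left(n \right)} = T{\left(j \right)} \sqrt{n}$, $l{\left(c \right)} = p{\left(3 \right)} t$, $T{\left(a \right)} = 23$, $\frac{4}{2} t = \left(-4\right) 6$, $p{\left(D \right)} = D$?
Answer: $-36 + 23 i \sqrt{426} \approx -36.0 + 474.71 i$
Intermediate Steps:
$t = -12$ ($t = \frac{\left(-4\right) 6}{2} = \frac{1}{2} \left(-24\right) = -12$)
$l{\left(c \right)} = -36$ ($l{\left(c \right)} = 3 \left(-12\right) = -36$)
$A{\left(n \right)} = 23 \sqrt{n}$
$l{\left(-408 \right)} + A{\left(-426 \right)} = -36 + 23 \sqrt{-426} = -36 + 23 i \sqrt{426}$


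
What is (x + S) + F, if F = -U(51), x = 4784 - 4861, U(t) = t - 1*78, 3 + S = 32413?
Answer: 32360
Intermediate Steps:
S = 32410 (S = -3 + 32413 = 32410)
U(t) = -78 + t (U(t) = t - 78 = -78 + t)
x = -77
F = 27 (F = -(-78 + 51) = -1*(-27) = 27)
(x + S) + F = (-77 + 32410) + 27 = 32333 + 27 = 32360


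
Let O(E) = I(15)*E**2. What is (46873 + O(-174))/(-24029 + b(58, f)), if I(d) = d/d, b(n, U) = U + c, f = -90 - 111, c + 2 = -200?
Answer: -77149/24432 ≈ -3.1577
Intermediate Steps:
c = -202 (c = -2 - 200 = -202)
f = -201
b(n, U) = -202 + U (b(n, U) = U - 202 = -202 + U)
I(d) = 1
O(E) = E**2 (O(E) = 1*E**2 = E**2)
(46873 + O(-174))/(-24029 + b(58, f)) = (46873 + (-174)**2)/(-24029 + (-202 - 201)) = (46873 + 30276)/(-24029 - 403) = 77149/(-24432) = 77149*(-1/24432) = -77149/24432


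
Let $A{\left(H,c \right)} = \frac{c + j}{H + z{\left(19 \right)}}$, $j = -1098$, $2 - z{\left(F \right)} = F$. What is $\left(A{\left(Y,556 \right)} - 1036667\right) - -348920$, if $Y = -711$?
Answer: $- \frac{250339637}{364} \approx -6.8775 \cdot 10^{5}$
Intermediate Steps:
$z{\left(F \right)} = 2 - F$
$A{\left(H,c \right)} = \frac{-1098 + c}{-17 + H}$ ($A{\left(H,c \right)} = \frac{c - 1098}{H + \left(2 - 19\right)} = \frac{-1098 + c}{H + \left(2 - 19\right)} = \frac{-1098 + c}{H - 17} = \frac{-1098 + c}{-17 + H}$)
$\left(A{\left(Y,556 \right)} - 1036667\right) - -348920 = \left(\frac{-1098 + 556}{-17 - 711} - 1036667\right) - -348920 = \left(\frac{1}{-728} \left(-542\right) - 1036667\right) + 348920 = \left(\left(- \frac{1}{728}\right) \left(-542\right) - 1036667\right) + 348920 = \left(\frac{271}{364} - 1036667\right) + 348920 = - \frac{377346517}{364} + 348920 = - \frac{250339637}{364}$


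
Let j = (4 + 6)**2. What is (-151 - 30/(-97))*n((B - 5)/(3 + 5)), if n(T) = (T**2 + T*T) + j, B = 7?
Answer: -11708217/776 ≈ -15088.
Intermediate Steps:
j = 100 (j = 10**2 = 100)
n(T) = 100 + 2*T**2 (n(T) = (T**2 + T*T) + 100 = (T**2 + T**2) + 100 = 2*T**2 + 100 = 100 + 2*T**2)
(-151 - 30/(-97))*n((B - 5)/(3 + 5)) = (-151 - 30/(-97))*(100 + 2*((7 - 5)/(3 + 5))**2) = (-151 - 30*(-1/97))*(100 + 2*(2/8)**2) = (-151 + 30/97)*(100 + 2*(2*(1/8))**2) = -14617*(100 + 2*(1/4)**2)/97 = -14617*(100 + 2*(1/16))/97 = -14617*(100 + 1/8)/97 = -14617/97*801/8 = -11708217/776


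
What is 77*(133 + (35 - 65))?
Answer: 7931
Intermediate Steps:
77*(133 + (35 - 65)) = 77*(133 - 30) = 77*103 = 7931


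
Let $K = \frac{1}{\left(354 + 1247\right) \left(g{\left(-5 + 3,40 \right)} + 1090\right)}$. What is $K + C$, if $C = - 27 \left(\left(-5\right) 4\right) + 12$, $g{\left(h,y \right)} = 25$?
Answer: $\frac{985383481}{1785115} \approx 552.0$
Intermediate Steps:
$K = \frac{1}{1785115}$ ($K = \frac{1}{\left(354 + 1247\right) \left(25 + 1090\right)} = \frac{1}{1601 \cdot 1115} = \frac{1}{1785115} \approx 5.6019 \cdot 10^{-7}$)
$C = 552$ ($C = \left(-27\right) \left(-20\right) + 12 = 540 + 12 = 552$)
$K + C = \frac{1}{1785115} + 552 = \frac{985383481}{1785115}$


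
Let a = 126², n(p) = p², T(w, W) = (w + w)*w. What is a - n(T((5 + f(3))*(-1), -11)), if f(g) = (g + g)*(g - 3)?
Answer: 13376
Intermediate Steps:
f(g) = 2*g*(-3 + g) (f(g) = (2*g)*(-3 + g) = 2*g*(-3 + g))
T(w, W) = 2*w² (T(w, W) = (2*w)*w = 2*w²)
a = 15876
a - n(T((5 + f(3))*(-1), -11)) = 15876 - (2*((5 + 2*3*(-3 + 3))*(-1))²)² = 15876 - (2*((5 + 2*3*0)*(-1))²)² = 15876 - (2*((5 + 0)*(-1))²)² = 15876 - (2*(5*(-1))²)² = 15876 - (2*(-5)²)² = 15876 - (2*25)² = 15876 - 1*50² = 15876 - 1*2500 = 15876 - 2500 = 13376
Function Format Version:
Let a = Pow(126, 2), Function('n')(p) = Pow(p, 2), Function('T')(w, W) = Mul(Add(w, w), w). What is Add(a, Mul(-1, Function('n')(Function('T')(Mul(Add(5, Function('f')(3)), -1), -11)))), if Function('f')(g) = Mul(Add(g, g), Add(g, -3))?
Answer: 13376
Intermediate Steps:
Function('f')(g) = Mul(2, g, Add(-3, g)) (Function('f')(g) = Mul(Mul(2, g), Add(-3, g)) = Mul(2, g, Add(-3, g)))
Function('T')(w, W) = Mul(2, Pow(w, 2)) (Function('T')(w, W) = Mul(Mul(2, w), w) = Mul(2, Pow(w, 2)))
a = 15876
Add(a, Mul(-1, Function('n')(Function('T')(Mul(Add(5, Function('f')(3)), -1), -11)))) = Add(15876, Mul(-1, Pow(Mul(2, Pow(Mul(Add(5, Mul(2, 3, Add(-3, 3))), -1), 2)), 2))) = Add(15876, Mul(-1, Pow(Mul(2, Pow(Mul(Add(5, Mul(2, 3, 0)), -1), 2)), 2))) = Add(15876, Mul(-1, Pow(Mul(2, Pow(Mul(Add(5, 0), -1), 2)), 2))) = Add(15876, Mul(-1, Pow(Mul(2, Pow(Mul(5, -1), 2)), 2))) = Add(15876, Mul(-1, Pow(Mul(2, Pow(-5, 2)), 2))) = Add(15876, Mul(-1, Pow(Mul(2, 25), 2))) = Add(15876, Mul(-1, Pow(50, 2))) = Add(15876, Mul(-1, 2500)) = Add(15876, -2500) = 13376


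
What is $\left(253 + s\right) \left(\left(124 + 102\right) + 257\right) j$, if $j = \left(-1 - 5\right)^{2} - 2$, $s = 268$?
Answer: $8555862$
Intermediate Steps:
$j = 34$ ($j = \left(-6\right)^{2} - 2 = 36 - 2 = 34$)
$\left(253 + s\right) \left(\left(124 + 102\right) + 257\right) j = \left(253 + 268\right) \left(\left(124 + 102\right) + 257\right) 34 = 521 \left(226 + 257\right) 34 = 521 \cdot 483 \cdot 34 = 251643 \cdot 34 = 8555862$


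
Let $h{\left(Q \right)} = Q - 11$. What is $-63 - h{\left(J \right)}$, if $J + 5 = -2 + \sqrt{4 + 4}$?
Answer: $-45 - 2 \sqrt{2} \approx -47.828$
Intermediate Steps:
$J = -7 + 2 \sqrt{2}$ ($J = -5 - \left(2 - \sqrt{4 + 4}\right) = -5 - \left(2 - \sqrt{8}\right) = -5 - \left(2 - 2 \sqrt{2}\right) = -7 + 2 \sqrt{2} \approx -4.1716$)
$h{\left(Q \right)} = -11 + Q$ ($h{\left(Q \right)} = Q - 11 = -11 + Q$)
$-63 - h{\left(J \right)} = -63 - \left(-11 - \left(7 - 2 \sqrt{2}\right)\right) = -63 - \left(-18 + 2 \sqrt{2}\right) = -63 + \left(18 - 2 \sqrt{2}\right) = -45 - 2 \sqrt{2}$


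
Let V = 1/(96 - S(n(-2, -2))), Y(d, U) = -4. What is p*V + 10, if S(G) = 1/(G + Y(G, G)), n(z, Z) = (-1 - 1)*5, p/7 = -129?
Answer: 808/1345 ≈ 0.60074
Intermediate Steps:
p = -903 (p = 7*(-129) = -903)
n(z, Z) = -10 (n(z, Z) = -2*5 = -10)
S(G) = 1/(-4 + G) (S(G) = 1/(G - 4) = 1/(-4 + G))
V = 14/1345 (V = 1/(96 - 1/(-4 - 10)) = 1/(96 - 1/(-14)) = 1/(96 - 1*(-1/14)) = 1/(96 + 1/14) = 1/(1345/14) = 14/1345 ≈ 0.010409)
p*V + 10 = -903*14/1345 + 10 = -12642/1345 + 10 = 808/1345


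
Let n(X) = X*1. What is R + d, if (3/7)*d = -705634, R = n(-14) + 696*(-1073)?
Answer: -7179904/3 ≈ -2.3933e+6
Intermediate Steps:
n(X) = X
R = -746822 (R = -14 + 696*(-1073) = -14 - 746808 = -746822)
d = -4939438/3 (d = (7/3)*(-705634) = -4939438/3 ≈ -1.6465e+6)
R + d = -746822 - 4939438/3 = -7179904/3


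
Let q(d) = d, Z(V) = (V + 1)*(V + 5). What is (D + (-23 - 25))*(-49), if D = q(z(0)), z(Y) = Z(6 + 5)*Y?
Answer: 2352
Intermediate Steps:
Z(V) = (1 + V)*(5 + V)
z(Y) = 192*Y (z(Y) = (5 + (6 + 5)**2 + 6*(6 + 5))*Y = (5 + 11**2 + 6*11)*Y = (5 + 121 + 66)*Y = 192*Y)
D = 0 (D = 192*0 = 0)
(D + (-23 - 25))*(-49) = (0 + (-23 - 25))*(-49) = (0 - 48)*(-49) = -48*(-49) = 2352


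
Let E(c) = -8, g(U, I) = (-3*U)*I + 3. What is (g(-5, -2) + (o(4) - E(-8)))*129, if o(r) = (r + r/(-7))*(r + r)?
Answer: 7611/7 ≈ 1087.3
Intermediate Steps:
g(U, I) = 3 - 3*I*U (g(U, I) = -3*I*U + 3 = 3 - 3*I*U)
o(r) = 12*r²/7 (o(r) = (r + r*(-⅐))*(2*r) = (r - r/7)*(2*r) = (6*r/7)*(2*r) = 12*r²/7)
(g(-5, -2) + (o(4) - E(-8)))*129 = ((3 - 3*(-2)*(-5)) + ((12/7)*4² - 1*(-8)))*129 = ((3 - 30) + ((12/7)*16 + 8))*129 = (-27 + (192/7 + 8))*129 = (-27 + 248/7)*129 = (59/7)*129 = 7611/7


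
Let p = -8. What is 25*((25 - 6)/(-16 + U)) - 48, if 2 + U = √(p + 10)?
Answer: -12003/161 - 475*√2/322 ≈ -76.639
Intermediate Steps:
U = -2 + √2 (U = -2 + √(-8 + 10) = -2 + √2 ≈ -0.58579)
25*((25 - 6)/(-16 + U)) - 48 = 25*((25 - 6)/(-16 + (-2 + √2))) - 48 = 25*(19/(-18 + √2)) - 48 = 475/(-18 + √2) - 48 = -48 + 475/(-18 + √2)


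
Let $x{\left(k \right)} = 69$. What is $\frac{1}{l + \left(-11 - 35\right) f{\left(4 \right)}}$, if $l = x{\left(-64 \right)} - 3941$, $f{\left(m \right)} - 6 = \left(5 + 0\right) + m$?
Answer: $- \frac{1}{4562} \approx -0.0002192$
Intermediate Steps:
$f{\left(m \right)} = 11 + m$ ($f{\left(m \right)} = 6 + \left(\left(5 + 0\right) + m\right) = 6 + \left(5 + m\right) = 11 + m$)
$l = -3872$ ($l = 69 - 3941 = -3872$)
$\frac{1}{l + \left(-11 - 35\right) f{\left(4 \right)}} = \frac{1}{-3872 + \left(-11 - 35\right) \left(11 + 4\right)} = \frac{1}{-3872 - 690} = \frac{1}{-4562} = - \frac{1}{4562}$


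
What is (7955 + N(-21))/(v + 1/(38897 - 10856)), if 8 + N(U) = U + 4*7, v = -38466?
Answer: -223038114/1078625105 ≈ -0.20678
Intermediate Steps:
N(U) = 20 + U (N(U) = -8 + (U + 4*7) = -8 + (U + 28) = -8 + (28 + U) = 20 + U)
(7955 + N(-21))/(v + 1/(38897 - 10856)) = (7955 + (20 - 21))/(-38466 + 1/(38897 - 10856)) = (7955 - 1)/(-38466 + 1/28041) = 7954/(-38466 + 1/28041) = 7954/(-1078625105/28041) = 7954*(-28041/1078625105) = -223038114/1078625105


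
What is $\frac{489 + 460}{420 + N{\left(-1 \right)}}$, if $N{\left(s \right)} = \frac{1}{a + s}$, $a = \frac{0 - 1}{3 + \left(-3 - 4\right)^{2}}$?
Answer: $\frac{50297}{22208} \approx 2.2648$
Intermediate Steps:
$a = - \frac{1}{52}$ ($a = - \frac{1}{3 + \left(-7\right)^{2}} = - \frac{1}{3 + 49} = - \frac{1}{52} \approx -0.019231$)
$N{\left(s \right)} = \frac{1}{- \frac{1}{52} + s}$
$\frac{489 + 460}{420 + N{\left(-1 \right)}} = \frac{489 + 460}{420 + \frac{52}{-1 + 52 \left(-1\right)}} = \frac{949}{420 + \frac{52}{-1 - 52}} = \frac{949}{420 + \frac{52}{-53}} = \frac{949}{420 + 52 \left(- \frac{1}{53}\right)} = \frac{949}{420 - \frac{52}{53}} = \frac{949}{\frac{22208}{53}} = 949 \cdot \frac{53}{22208} = \frac{50297}{22208}$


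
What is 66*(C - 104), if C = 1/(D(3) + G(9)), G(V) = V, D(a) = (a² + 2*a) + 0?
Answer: -27445/4 ≈ -6861.3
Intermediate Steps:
D(a) = a² + 2*a
C = 1/24 (C = 1/(3*(2 + 3) + 9) = 1/(3*5 + 9) = 1/(15 + 9) = 1/24 ≈ 0.041667)
66*(C - 104) = 66*(1/24 - 104) = 66*(-2495/24) = -27445/4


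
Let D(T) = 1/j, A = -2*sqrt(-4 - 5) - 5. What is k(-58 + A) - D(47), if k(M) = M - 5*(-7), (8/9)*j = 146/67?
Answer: -18664/657 - 6*I ≈ -28.408 - 6.0*I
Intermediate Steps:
A = -5 - 6*I (A = -6*I - 5 = -5 - 6*I ≈ -5.0 - 6.0*I)
j = 657/268 (j = 9*(146/67)/8 = 9*(146*(1/67))/8 = (9/8)*(146/67) = 657/268 ≈ 2.4515)
D(T) = 268/657 (D(T) = 1/(657/268) = 268/657)
k(M) = 35 + M (k(M) = M + 35 = 35 + M)
k(-58 + A) - D(47) = (35 + (-58 + (-5 - 6*I))) - 1*268/657 = (35 + (-63 - 6*I)) - 268/657 = (-28 - 6*I) - 268/657 = -18664/657 - 6*I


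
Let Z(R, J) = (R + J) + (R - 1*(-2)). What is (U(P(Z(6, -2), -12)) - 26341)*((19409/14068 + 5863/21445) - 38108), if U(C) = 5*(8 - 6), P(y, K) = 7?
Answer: 302707429754450421/301688260 ≈ 1.0034e+9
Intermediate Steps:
Z(R, J) = 2 + J + 2*R (Z(R, J) = (J + R) + (R + 2) = (J + R) + (2 + R) = 2 + J + 2*R)
U(C) = 10 (U(C) = 5*2 = 10)
(U(P(Z(6, -2), -12)) - 26341)*((19409/14068 + 5863/21445) - 38108) = (10 - 26341)*((19409/14068 + 5863/21445) - 38108) = -26331*((19409*(1/14068) + 5863*(1/21445)) - 38108) = -26331*((19409/14068 + 5863/21445) - 38108) = -26331*(498706689/301688260 - 38108) = -26331*(-11496237505391/301688260) = 302707429754450421/301688260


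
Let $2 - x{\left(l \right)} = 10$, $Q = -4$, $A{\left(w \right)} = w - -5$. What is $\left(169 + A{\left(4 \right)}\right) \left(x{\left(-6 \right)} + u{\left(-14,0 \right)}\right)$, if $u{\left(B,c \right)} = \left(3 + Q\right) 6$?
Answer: $-2492$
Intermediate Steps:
$A{\left(w \right)} = 5 + w$ ($A{\left(w \right)} = w + 5 = 5 + w$)
$x{\left(l \right)} = -8$ ($x{\left(l \right)} = 2 - 10 = -8$)
$u{\left(B,c \right)} = -6$ ($u{\left(B,c \right)} = \left(3 - 4\right) 6 = \left(-1\right) 6 = -6$)
$\left(169 + A{\left(4 \right)}\right) \left(x{\left(-6 \right)} + u{\left(-14,0 \right)}\right) = \left(169 + \left(5 + 4\right)\right) \left(-8 - 6\right) = \left(169 + 9\right) \left(-14\right) = 178 \left(-14\right) = -2492$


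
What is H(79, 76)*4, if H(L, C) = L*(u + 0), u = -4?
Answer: -1264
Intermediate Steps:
H(L, C) = -4*L (H(L, C) = L*(-4 + 0) = L*(-4) = -4*L)
H(79, 76)*4 = -4*79*4 = -316*4 = -1264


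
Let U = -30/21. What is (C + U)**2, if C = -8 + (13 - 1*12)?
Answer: 3481/49 ≈ 71.041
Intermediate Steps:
U = -10/7 (U = -30*1/21 = -10/7 ≈ -1.4286)
C = -7 (C = -8 + (13 - 12) = -8 + 1 = -7)
(C + U)**2 = (-7 - 10/7)**2 = (-59/7)**2 = 3481/49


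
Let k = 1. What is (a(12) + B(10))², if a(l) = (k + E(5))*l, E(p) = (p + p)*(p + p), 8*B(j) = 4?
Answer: 5880625/4 ≈ 1.4702e+6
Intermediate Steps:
B(j) = ½ (B(j) = (⅛)*4 = ½)
E(p) = 4*p² (E(p) = (2*p)*(2*p) = 4*p²)
a(l) = 101*l (a(l) = (1 + 4*5²)*l = (1 + 4*25)*l = (1 + 100)*l = 101*l)
(a(12) + B(10))² = (101*12 + ½)² = (1212 + ½)² = (2425/2)² = 5880625/4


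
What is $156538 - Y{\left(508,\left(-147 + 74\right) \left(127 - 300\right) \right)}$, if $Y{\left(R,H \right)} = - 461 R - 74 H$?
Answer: $1325272$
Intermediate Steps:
$156538 - Y{\left(508,\left(-147 + 74\right) \left(127 - 300\right) \right)} = 156538 - \left(\left(-461\right) 508 - 74 \left(-147 + 74\right) \left(127 - 300\right)\right) = 156538 - \left(-234188 - 74 \left(\left(-73\right) \left(-173\right)\right)\right) = 156538 - \left(-234188 - 934546\right) = 156538 - -1168734 = 156538 + 1168734 = 1325272$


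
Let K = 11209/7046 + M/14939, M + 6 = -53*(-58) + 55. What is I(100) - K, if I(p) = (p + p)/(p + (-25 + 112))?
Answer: -14376216183/19683656278 ≈ -0.73036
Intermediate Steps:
I(p) = 2*p/(87 + p) (I(p) = (2*p)/(p + 87) = (2*p)/(87 + p) = 2*p/(87 + p))
M = 3123 (M = -6 + (-53*(-58) + 55) = -6 + (3074 + 55) = -6 + 3129 = 3123)
K = 189455909/105260194 (K = 11209/7046 + 3123/14939 = 189455909/105260194 ≈ 1.7999)
I(100) - K = 2*100/(87 + 100) - 1*189455909/105260194 = 2*100/187 - 189455909/105260194 = 2*100*(1/187) - 189455909/105260194 = 200/187 - 189455909/105260194 = -14376216183/19683656278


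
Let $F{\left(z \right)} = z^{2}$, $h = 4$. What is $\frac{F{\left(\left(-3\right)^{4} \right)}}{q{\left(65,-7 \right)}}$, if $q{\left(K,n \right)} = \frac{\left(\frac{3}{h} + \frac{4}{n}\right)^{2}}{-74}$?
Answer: $- \frac{380642976}{25} \approx -1.5226 \cdot 10^{7}$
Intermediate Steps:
$q{\left(K,n \right)} = - \frac{\left(\frac{3}{4} + \frac{4}{n}\right)^{2}}{74}$ ($q{\left(K,n \right)} = \frac{\left(\frac{3}{4} + \frac{4}{n}\right)^{2}}{-74} = \left(3 \cdot \frac{1}{4} + \frac{4}{n}\right)^{2} \left(- \frac{1}{74}\right) = \left(\frac{3}{4} + \frac{4}{n}\right)^{2} \left(- \frac{1}{74}\right) = - \frac{\left(\frac{3}{4} + \frac{4}{n}\right)^{2}}{74}$)
$\frac{F{\left(\left(-3\right)^{4} \right)}}{q{\left(65,-7 \right)}} = \frac{\left(\left(-3\right)^{4}\right)^{2}}{\left(- \frac{1}{1184}\right) \frac{1}{49} \left(16 + 3 \left(-7\right)\right)^{2}} = \frac{81^{2}}{\left(- \frac{1}{1184}\right) \frac{1}{49} \left(16 - 21\right)^{2}} = \frac{6561}{\left(- \frac{1}{1184}\right) \frac{1}{49} \left(-5\right)^{2}} = \frac{6561}{\left(- \frac{1}{1184}\right) \frac{1}{49} \cdot 25} = \frac{6561}{- \frac{25}{58016}} = 6561 \left(- \frac{58016}{25}\right) = - \frac{380642976}{25}$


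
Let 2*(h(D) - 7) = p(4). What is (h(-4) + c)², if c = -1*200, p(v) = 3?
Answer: 146689/4 ≈ 36672.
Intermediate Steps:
h(D) = 17/2 (h(D) = 7 + (½)*3 = 7 + 3/2 = 17/2)
c = -200
(h(-4) + c)² = (17/2 - 200)² = (-383/2)² = 146689/4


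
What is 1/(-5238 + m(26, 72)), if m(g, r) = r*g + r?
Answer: -1/3294 ≈ -0.00030358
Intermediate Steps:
m(g, r) = r + g*r (m(g, r) = g*r + r = r + g*r)
1/(-5238 + m(26, 72)) = 1/(-5238 + 72*(1 + 26)) = 1/(-5238 + 72*27) = 1/(-5238 + 1944) = 1/(-3294) = -1/3294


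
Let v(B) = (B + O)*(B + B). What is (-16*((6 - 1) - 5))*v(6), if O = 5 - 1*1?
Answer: 0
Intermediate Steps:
O = 4 (O = 5 - 1 = 4)
v(B) = 2*B*(4 + B) (v(B) = (B + 4)*(B + B) = (4 + B)*(2*B) = 2*B*(4 + B))
(-16*((6 - 1) - 5))*v(6) = (-16*((6 - 1) - 5))*(2*6*(4 + 6)) = (-16*(5 - 5))*(2*6*10) = -16*0*120 = 0*120 = 0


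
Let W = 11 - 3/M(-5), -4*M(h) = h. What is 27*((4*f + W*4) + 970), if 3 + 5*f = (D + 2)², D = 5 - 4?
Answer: 136242/5 ≈ 27248.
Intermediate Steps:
M(h) = -h/4
D = 1
f = 6/5 (f = -⅗ + (1 + 2)²/5 = -⅗ + (⅕)*3² = -⅗ + (⅕)*9 = -⅗ + 9/5 = 6/5 ≈ 1.2000)
W = 43/5 (W = 11 - 3/((-¼*(-5))) = 11 - 3/5/4 = 11 - 3*⅘ = 11 - 12/5 = 43/5 ≈ 8.6000)
27*((4*f + W*4) + 970) = 27*((4*(6/5) + (43/5)*4) + 970) = 27*((24/5 + 172/5) + 970) = 27*(196/5 + 970) = 27*(5046/5) = 136242/5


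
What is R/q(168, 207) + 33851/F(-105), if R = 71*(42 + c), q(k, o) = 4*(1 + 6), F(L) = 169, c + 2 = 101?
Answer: 2639687/4732 ≈ 557.84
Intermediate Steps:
c = 99 (c = -2 + 101 = 99)
q(k, o) = 28 (q(k, o) = 4*7 = 28)
R = 10011 (R = 71*(42 + 99) = 71*141 = 10011)
R/q(168, 207) + 33851/F(-105) = 10011/28 + 33851/169 = 2639687/4732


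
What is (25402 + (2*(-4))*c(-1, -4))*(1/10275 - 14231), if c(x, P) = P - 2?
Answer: -148855547432/411 ≈ -3.6218e+8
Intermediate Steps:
c(x, P) = -2 + P
(25402 + (2*(-4))*c(-1, -4))*(1/10275 - 14231) = (25402 + (2*(-4))*(-2 - 4))*(1/10275 - 14231) = (25402 - 8*(-6))*(1/10275 - 14231) = (25402 + 48)*(-146223524/10275) = 25450*(-146223524/10275) = -148855547432/411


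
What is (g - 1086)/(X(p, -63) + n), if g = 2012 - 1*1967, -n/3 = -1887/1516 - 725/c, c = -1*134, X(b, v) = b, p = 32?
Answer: -105736452/1980941 ≈ -53.377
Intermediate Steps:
c = -134
n = -1269363/101572 (n = -3*(-1887/1516 - 725/(-134)) = -3*(-1887*1/1516 - 725*(-1/134)) = -3*(-1887/1516 + 725/134) = -3*423121/101572 = -1269363/101572 ≈ -12.497)
g = 45 (g = 2012 - 1967 = 45)
(g - 1086)/(X(p, -63) + n) = (45 - 1086)/(32 - 1269363/101572) = -1041/1980941/101572 = -1041*101572/1980941 = -105736452/1980941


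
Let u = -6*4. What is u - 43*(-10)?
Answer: 406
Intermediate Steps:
u = -24
u - 43*(-10) = -24 - 43*(-10) = -24 + 430 = 406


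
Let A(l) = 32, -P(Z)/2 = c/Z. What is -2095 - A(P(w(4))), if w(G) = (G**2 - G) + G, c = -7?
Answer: -2127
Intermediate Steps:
w(G) = G**2
P(Z) = 14/Z (P(Z) = -(-14)/Z = 14/Z)
-2095 - A(P(w(4))) = -2095 - 1*32 = -2095 - 32 = -2127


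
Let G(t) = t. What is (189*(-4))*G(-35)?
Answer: 26460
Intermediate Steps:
(189*(-4))*G(-35) = (189*(-4))*(-35) = -756*(-35) = 26460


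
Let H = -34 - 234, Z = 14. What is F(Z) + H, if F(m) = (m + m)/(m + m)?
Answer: -267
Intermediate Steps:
F(m) = 1 (F(m) = (2*m)/((2*m)) = (2*m)*(1/(2*m)) = 1)
H = -268
F(Z) + H = 1 - 268 = -267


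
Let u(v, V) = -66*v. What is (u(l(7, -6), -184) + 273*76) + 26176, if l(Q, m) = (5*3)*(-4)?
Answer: 50884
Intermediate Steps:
l(Q, m) = -60 (l(Q, m) = 15*(-4) = -60)
(u(l(7, -6), -184) + 273*76) + 26176 = (-66*(-60) + 273*76) + 26176 = (3960 + 20748) + 26176 = 24708 + 26176 = 50884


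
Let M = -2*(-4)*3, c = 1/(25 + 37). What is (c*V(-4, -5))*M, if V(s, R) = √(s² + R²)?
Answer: 12*√41/31 ≈ 2.4786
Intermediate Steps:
V(s, R) = √(R² + s²)
c = 1/62 ≈ 0.016129
M = 24 (M = 8*3 = 24)
(c*V(-4, -5))*M = (√((-5)² + (-4)²)/62)*24 = (√(25 + 16)/62)*24 = (√41/62)*24 = 12*√41/31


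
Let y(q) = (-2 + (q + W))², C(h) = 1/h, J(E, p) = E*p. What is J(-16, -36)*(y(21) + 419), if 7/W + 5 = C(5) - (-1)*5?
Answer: 1920960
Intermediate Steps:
W = 35 (W = 7/(-5 + (1/5 - (-1)*5)) = 7/(-5 + (⅕ - 1*(-5))) = 7/(-5 + (⅕ + 5)) = 7/(-5 + 26/5) = 7/(⅕) = 7*5 = 35)
y(q) = (33 + q)² (y(q) = (-2 + (q + 35))² = (-2 + (35 + q))² = (33 + q)²)
J(-16, -36)*(y(21) + 419) = (-16*(-36))*((33 + 21)² + 419) = 576*(54² + 419) = 576*(2916 + 419) = 576*3335 = 1920960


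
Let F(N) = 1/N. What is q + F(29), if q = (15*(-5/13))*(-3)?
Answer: 6538/377 ≈ 17.342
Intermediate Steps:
q = 225/13 (q = (15*(-5*1/13))*(-3) = (15*(-5/13))*(-3) = -75/13*(-3) = 225/13 ≈ 17.308)
q + F(29) = 225/13 + 1/29 = 6538/377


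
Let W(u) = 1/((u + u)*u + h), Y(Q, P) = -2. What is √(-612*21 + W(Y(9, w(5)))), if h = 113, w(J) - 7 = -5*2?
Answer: I*√1555091/11 ≈ 113.37*I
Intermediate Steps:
w(J) = -3 (w(J) = 7 - 5*2 = 7 - 10 = -3)
W(u) = 1/(113 + 2*u²) (W(u) = 1/((u + u)*u + 113) = 1/((2*u)*u + 113) = 1/(2*u² + 113) = 1/(113 + 2*u²))
√(-612*21 + W(Y(9, w(5)))) = √(-612*21 + 1/(113 + 2*(-2)²)) = √(-12852 + 1/(113 + 2*4)) = √(-12852 + 1/(113 + 8)) = √(-12852 + 1/121) = √(-1555091/121) = I*√1555091/11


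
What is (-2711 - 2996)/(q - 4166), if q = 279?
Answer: 439/299 ≈ 1.4682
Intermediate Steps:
(-2711 - 2996)/(q - 4166) = (-2711 - 2996)/(279 - 4166) = -5707/(-3887) = -5707*(-1/3887) = 439/299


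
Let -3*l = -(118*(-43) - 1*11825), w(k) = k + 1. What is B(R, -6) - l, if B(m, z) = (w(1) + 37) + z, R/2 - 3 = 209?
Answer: 5666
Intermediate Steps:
R = 424 (R = 6 + 2*209 = 6 + 418 = 424)
w(k) = 1 + k
B(m, z) = 39 + z (B(m, z) = ((1 + 1) + 37) + z = (2 + 37) + z = 39 + z)
l = -5633 (l = -(-1)*(118*(-43) - 1*11825)/3 = -(-1)*(-5074 - 11825)/3 = -(-1)*(-16899)/3 = -⅓*16899 = -5633)
B(R, -6) - l = (39 - 6) - 1*(-5633) = 33 + 5633 = 5666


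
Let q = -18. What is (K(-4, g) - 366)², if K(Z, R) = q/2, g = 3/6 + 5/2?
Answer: 140625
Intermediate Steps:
g = 3 (g = 3*(⅙) + 5*(½) = ½ + 5/2 = 3)
K(Z, R) = -9 (K(Z, R) = -18/2 = -18*½ = -9)
(K(-4, g) - 366)² = (-9 - 366)² = (-375)² = 140625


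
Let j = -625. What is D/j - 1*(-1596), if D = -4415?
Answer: 200383/125 ≈ 1603.1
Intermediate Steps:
D/j - 1*(-1596) = -4415/(-625) - 1*(-1596) = -4415*(-1/625) + 1596 = 883/125 + 1596 = 200383/125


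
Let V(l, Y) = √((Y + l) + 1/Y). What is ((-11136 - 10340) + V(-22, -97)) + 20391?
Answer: -1085 + 2*I*√279942/97 ≈ -1085.0 + 10.909*I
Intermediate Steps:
V(l, Y) = √(Y + l + 1/Y)
((-11136 - 10340) + V(-22, -97)) + 20391 = ((-11136 - 10340) + √(-97 - 22 + 1/(-97))) + 20391 = (-21476 + √(-97 - 22 - 1/97)) + 20391 = (-21476 + √(-11544/97)) + 20391 = (-21476 + 2*I*√279942/97) + 20391 = -1085 + 2*I*√279942/97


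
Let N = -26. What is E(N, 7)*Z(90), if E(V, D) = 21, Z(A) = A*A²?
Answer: 15309000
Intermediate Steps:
Z(A) = A³
E(N, 7)*Z(90) = 21*90³ = 21*729000 = 15309000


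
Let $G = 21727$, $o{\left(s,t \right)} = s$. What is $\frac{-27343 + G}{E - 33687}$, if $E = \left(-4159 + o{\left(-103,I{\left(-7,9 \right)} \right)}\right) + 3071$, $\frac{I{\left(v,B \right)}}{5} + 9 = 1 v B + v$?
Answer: $\frac{936}{5813} \approx 0.16102$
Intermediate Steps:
$I{\left(v,B \right)} = -45 + 5 v + 5 B v$ ($I{\left(v,B \right)} = -45 + 5 \left(1 v B + v\right) = -45 + 5 \left(v B + v\right) = -45 + 5 \left(B v + v\right) = -45 + 5 \left(v + B v\right) = -45 + \left(5 v + 5 B v\right) = -45 + 5 v + 5 B v$)
$E = -1191$ ($E = \left(-4159 - 103\right) + 3071 = -4262 + 3071 = -1191$)
$\frac{-27343 + G}{E - 33687} = \frac{-27343 + 21727}{-1191 - 33687} = - \frac{5616}{-1191 - 33687} = - \frac{5616}{-34878} = \left(-5616\right) \left(- \frac{1}{34878}\right) = \frac{936}{5813}$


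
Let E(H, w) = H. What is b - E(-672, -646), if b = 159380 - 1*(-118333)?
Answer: 278385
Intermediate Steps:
b = 277713 (b = 159380 + 118333 = 277713)
b - E(-672, -646) = 277713 - 1*(-672) = 277713 + 672 = 278385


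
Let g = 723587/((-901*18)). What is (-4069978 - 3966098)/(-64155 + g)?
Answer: 130329080568/1041189377 ≈ 125.17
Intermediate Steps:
g = -723587/16218 (g = 723587/(-16218) = 723587*(-1/16218) = -723587/16218 ≈ -44.616)
(-4069978 - 3966098)/(-64155 + g) = (-4069978 - 3966098)/(-64155 - 723587/16218) = -8036076/(-1041189377/16218) = -8036076*(-16218/1041189377) = 130329080568/1041189377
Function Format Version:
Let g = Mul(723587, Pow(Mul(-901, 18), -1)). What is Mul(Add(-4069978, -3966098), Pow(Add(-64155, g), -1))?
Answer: Rational(130329080568, 1041189377) ≈ 125.17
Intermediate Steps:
g = Rational(-723587, 16218) (g = Mul(723587, Pow(-16218, -1)) = Mul(723587, Rational(-1, 16218)) = Rational(-723587, 16218) ≈ -44.616)
Mul(Add(-4069978, -3966098), Pow(Add(-64155, g), -1)) = Mul(Add(-4069978, -3966098), Pow(Add(-64155, Rational(-723587, 16218)), -1)) = Mul(-8036076, Pow(Rational(-1041189377, 16218), -1)) = Mul(-8036076, Rational(-16218, 1041189377)) = Rational(130329080568, 1041189377)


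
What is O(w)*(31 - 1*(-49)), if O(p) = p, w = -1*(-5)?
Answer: 400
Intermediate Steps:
w = 5
O(w)*(31 - 1*(-49)) = 5*(31 - 1*(-49)) = 5*(31 + 49) = 5*80 = 400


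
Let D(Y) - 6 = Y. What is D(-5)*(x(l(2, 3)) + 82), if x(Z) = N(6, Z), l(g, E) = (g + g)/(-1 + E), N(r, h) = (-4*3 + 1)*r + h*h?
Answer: 20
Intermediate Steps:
D(Y) = 6 + Y
N(r, h) = h² - 11*r (N(r, h) = (-12 + 1)*r + h² = -11*r + h² = h² - 11*r)
l(g, E) = 2*g/(-1 + E) (l(g, E) = (2*g)/(-1 + E) = 2*g/(-1 + E))
x(Z) = -66 + Z² (x(Z) = Z² - 11*6 = Z² - 66 = -66 + Z²)
D(-5)*(x(l(2, 3)) + 82) = (6 - 5)*((-66 + (2*2/(-1 + 3))²) + 82) = 1*((-66 + (2*2/2)²) + 82) = 1*((-66 + (2*2*(½))²) + 82) = 1*((-66 + 2²) + 82) = 1*((-66 + 4) + 82) = 1*(-62 + 82) = 1*20 = 20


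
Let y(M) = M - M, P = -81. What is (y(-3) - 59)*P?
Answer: 4779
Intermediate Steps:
y(M) = 0
(y(-3) - 59)*P = (0 - 59)*(-81) = -59*(-81) = 4779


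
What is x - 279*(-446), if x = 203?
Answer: 124637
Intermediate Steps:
x - 279*(-446) = 203 - 279*(-446) = 203 + 124434 = 124637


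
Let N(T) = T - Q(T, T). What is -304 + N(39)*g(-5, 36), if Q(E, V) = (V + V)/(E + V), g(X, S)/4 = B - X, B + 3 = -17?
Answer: -2584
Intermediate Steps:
B = -20 (B = -3 - 17 = -20)
g(X, S) = -80 - 4*X (g(X, S) = 4*(-20 - X) = -80 - 4*X)
Q(E, V) = 2*V/(E + V) (Q(E, V) = (2*V)/(E + V) = 2*V/(E + V))
N(T) = -1 + T (N(T) = T - 2*T/(T + T) = T - 2*T/(2*T) = T - 2*T*1/(2*T) = T - 1*1 = T - 1 = -1 + T)
-304 + N(39)*g(-5, 36) = -304 + (-1 + 39)*(-80 - 4*(-5)) = -304 + 38*(-80 + 20) = -304 + 38*(-60) = -304 - 2280 = -2584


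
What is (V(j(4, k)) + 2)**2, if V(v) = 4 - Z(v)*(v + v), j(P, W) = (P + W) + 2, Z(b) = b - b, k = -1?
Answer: 36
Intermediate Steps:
Z(b) = 0
j(P, W) = 2 + P + W
V(v) = 4 (V(v) = 4 - 0*(v + v) = 4 - 0*2*v = 4 - 1*0 = 4 + 0 = 4)
(V(j(4, k)) + 2)**2 = (4 + 2)**2 = 6**2 = 36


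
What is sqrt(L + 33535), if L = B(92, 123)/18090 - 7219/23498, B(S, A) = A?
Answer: sqrt(4675503120794797355)/11807745 ≈ 183.12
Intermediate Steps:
L = -10641788/35423235 (L = 123/18090 - 7219/23498 = 123*(1/18090) - 7219*1/23498 = 41/6030 - 7219/23498 = -10641788/35423235 ≈ -0.30042)
sqrt(L + 33535) = sqrt(-10641788/35423235 + 33535) = sqrt(1187907543937/35423235) = sqrt(4675503120794797355)/11807745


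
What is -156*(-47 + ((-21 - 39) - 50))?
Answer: 24492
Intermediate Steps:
-156*(-47 + ((-21 - 39) - 50)) = -156*(-47 + (-60 - 50)) = -156*(-47 - 110) = -156*(-157) = 24492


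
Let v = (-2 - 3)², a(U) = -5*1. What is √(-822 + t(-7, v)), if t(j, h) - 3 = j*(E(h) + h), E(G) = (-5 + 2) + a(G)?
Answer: I*√938 ≈ 30.627*I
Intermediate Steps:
a(U) = -5
E(G) = -8 (E(G) = (-5 + 2) - 5 = -3 - 5 = -8)
v = 25 (v = (-5)² = 25)
t(j, h) = 3 + j*(-8 + h)
√(-822 + t(-7, v)) = √(-822 + (3 - 8*(-7) + 25*(-7))) = √(-822 + (3 + 56 - 175)) = √(-822 - 116) = √(-938) = I*√938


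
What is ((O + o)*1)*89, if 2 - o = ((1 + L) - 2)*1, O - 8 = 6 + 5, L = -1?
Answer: 2047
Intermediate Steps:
O = 19 (O = 8 + (6 + 5) = 8 + 11 = 19)
o = 4 (o = 2 - ((1 - 1) - 2) = 2 - (0 - 2) = 2 - (-2) = 2 - 1*(-2) = 2 + 2 = 4)
((O + o)*1)*89 = ((19 + 4)*1)*89 = (23*1)*89 = 23*89 = 2047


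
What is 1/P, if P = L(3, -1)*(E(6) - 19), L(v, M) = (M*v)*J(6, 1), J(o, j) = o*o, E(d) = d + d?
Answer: 1/756 ≈ 0.0013228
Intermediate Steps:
E(d) = 2*d
J(o, j) = o²
L(v, M) = 36*M*v (L(v, M) = (M*v)*6² = (M*v)*36 = 36*M*v)
P = 756 (P = (36*(-1)*3)*(2*6 - 19) = -108*(12 - 19) = -108*(-7) = 756)
1/P = 1/756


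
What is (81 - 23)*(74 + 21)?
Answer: 5510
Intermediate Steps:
(81 - 23)*(74 + 21) = 58*95 = 5510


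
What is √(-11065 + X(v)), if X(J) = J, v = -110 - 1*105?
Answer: 4*I*√705 ≈ 106.21*I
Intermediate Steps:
v = -215 (v = -110 - 105 = -215)
√(-11065 + X(v)) = √(-11065 - 215) = √(-11280) = 4*I*√705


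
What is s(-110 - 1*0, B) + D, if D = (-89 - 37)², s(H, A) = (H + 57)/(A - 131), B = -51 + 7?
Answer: 2778353/175 ≈ 15876.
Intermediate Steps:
B = -44
s(H, A) = (57 + H)/(-131 + A)
D = 15876 (D = (-126)² = 15876)
s(-110 - 1*0, B) + D = (57 + (-110 - 1*0))/(-131 - 44) + 15876 = (57 + (-110 + 0))/(-175) + 15876 = -(57 - 110)/175 + 15876 = -1/175*(-53) + 15876 = 53/175 + 15876 = 2778353/175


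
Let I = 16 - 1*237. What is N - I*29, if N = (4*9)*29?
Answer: 7453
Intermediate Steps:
I = -221 (I = 16 - 237 = -221)
N = 1044 (N = 36*29 = 1044)
N - I*29 = 1044 - (-221)*29 = 1044 - 1*(-6409) = 1044 + 6409 = 7453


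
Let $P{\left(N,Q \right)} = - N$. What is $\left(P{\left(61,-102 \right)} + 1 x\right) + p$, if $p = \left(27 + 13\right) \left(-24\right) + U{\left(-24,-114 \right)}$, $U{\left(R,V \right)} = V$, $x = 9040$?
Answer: $7905$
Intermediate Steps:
$p = -1074$ ($p = \left(27 + 13\right) \left(-24\right) - 114 = 40 \left(-24\right) - 114 = -960 - 114 = -1074$)
$\left(P{\left(61,-102 \right)} + 1 x\right) + p = \left(\left(-1\right) 61 + 1 \cdot 9040\right) - 1074 = \left(-61 + 9040\right) - 1074 = 8979 - 1074 = 7905$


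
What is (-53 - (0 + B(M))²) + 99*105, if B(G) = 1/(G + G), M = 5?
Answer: 1034199/100 ≈ 10342.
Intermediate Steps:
B(G) = 1/(2*G)
(-53 - (0 + B(M))²) + 99*105 = (-53 - (0 + (½)/5)²) + 99*105 = (-53 - (0 + (½)*(⅕))²) + 10395 = (-53 - (0 + ⅒)²) + 10395 = (-53 - (⅒)²) + 10395 = (-53 - 1*1/100) + 10395 = (-53 - 1/100) + 10395 = -5301/100 + 10395 = 1034199/100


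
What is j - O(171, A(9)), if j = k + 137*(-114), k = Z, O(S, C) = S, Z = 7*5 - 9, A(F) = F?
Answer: -15763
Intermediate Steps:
Z = 26 (Z = 35 - 9 = 26)
k = 26
j = -15592 (j = 26 + 137*(-114) = 26 - 15618 = -15592)
j - O(171, A(9)) = -15592 - 1*171 = -15592 - 171 = -15763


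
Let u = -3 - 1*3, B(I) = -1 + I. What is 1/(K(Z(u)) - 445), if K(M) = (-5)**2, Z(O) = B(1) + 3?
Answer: -1/420 ≈ -0.0023810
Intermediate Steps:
u = -6 (u = -3 - 3 = -6)
Z(O) = 3 (Z(O) = (-1 + 1) + 3 = 0 + 3 = 3)
K(M) = 25
1/(K(Z(u)) - 445) = 1/(25 - 445) = 1/(-420) = -1/420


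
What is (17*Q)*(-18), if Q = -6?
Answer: 1836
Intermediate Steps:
(17*Q)*(-18) = (17*(-6))*(-18) = -102*(-18) = 1836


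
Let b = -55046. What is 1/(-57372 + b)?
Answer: -1/112418 ≈ -8.8954e-6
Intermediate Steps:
1/(-57372 + b) = 1/(-57372 - 55046) = 1/(-112418) = -1/112418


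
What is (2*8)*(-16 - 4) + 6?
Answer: -314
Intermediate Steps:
(2*8)*(-16 - 4) + 6 = 16*(-20) + 6 = -320 + 6 = -314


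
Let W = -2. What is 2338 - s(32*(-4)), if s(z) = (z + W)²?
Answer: -14562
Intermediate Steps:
s(z) = (-2 + z)² (s(z) = (z - 2)² = (-2 + z)²)
2338 - s(32*(-4)) = 2338 - (-2 + 32*(-4))² = 2338 - (-2 - 128)² = 2338 - 1*(-130)² = 2338 - 1*16900 = 2338 - 16900 = -14562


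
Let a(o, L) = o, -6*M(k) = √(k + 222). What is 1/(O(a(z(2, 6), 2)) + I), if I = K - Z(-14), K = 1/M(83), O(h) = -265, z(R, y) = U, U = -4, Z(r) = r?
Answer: -76555/19215269 + 6*√305/19215269 ≈ -0.0039786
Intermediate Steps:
M(k) = -√(222 + k)/6 (M(k) = -√(k + 222)/6 = -√(222 + k)/6)
z(R, y) = -4
K = -6*√305/305 (K = 1/(-√(222 + 83)/6) = 1/(-√305/6) = -6*√305/305 ≈ -0.34356)
I = 14 - 6*√305/305 (I = -6*√305/305 - 1*(-14) = -6*√305/305 + 14 = 14 - 6*√305/305 ≈ 13.656)
1/(O(a(z(2, 6), 2)) + I) = 1/(-265 + (14 - 6*√305/305)) = 1/(-251 - 6*√305/305)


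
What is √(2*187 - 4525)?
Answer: I*√4151 ≈ 64.428*I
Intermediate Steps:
√(2*187 - 4525) = √(374 - 4525) = √(-4151) = I*√4151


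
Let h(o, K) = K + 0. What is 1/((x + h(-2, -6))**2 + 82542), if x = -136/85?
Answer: 25/2064994 ≈ 1.2107e-5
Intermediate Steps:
h(o, K) = K
x = -8/5 (x = -136*1/85 = -8/5 ≈ -1.6000)
1/((x + h(-2, -6))**2 + 82542) = 1/((-8/5 - 6)**2 + 82542) = 1/((-38/5)**2 + 82542) = 1/(1444/25 + 82542) = 1/(2064994/25) = 25/2064994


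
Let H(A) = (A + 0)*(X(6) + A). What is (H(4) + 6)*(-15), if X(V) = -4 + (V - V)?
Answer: -90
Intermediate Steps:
X(V) = -4 (X(V) = -4 + 0 = -4)
H(A) = A*(-4 + A) (H(A) = (A + 0)*(-4 + A) = A*(-4 + A))
(H(4) + 6)*(-15) = (4*(-4 + 4) + 6)*(-15) = (4*0 + 6)*(-15) = (0 + 6)*(-15) = 6*(-15) = -90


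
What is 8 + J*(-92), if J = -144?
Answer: 13256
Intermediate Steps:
8 + J*(-92) = 8 - 144*(-92) = 8 + 13248 = 13256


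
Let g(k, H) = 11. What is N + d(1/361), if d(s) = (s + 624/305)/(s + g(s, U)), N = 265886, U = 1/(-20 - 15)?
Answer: 322110479129/1211460 ≈ 2.6589e+5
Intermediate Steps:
U = -1/35 (U = 1/(-35) = -1/35 ≈ -0.028571)
d(s) = (624/305 + s)/(11 + s) (d(s) = (s + 624/305)/(s + 11) = (s + 624*(1/305))/(11 + s) = (s + 624/305)/(11 + s) = (624/305 + s)/(11 + s))
N + d(1/361) = 265886 + (624/305 + 1/361)/(11 + 1/361) = 265886 + (225569/110105)/(3972/361) = 265886 + (361/3972)*(225569/110105) = 265886 + 225569/1211460 = 322110479129/1211460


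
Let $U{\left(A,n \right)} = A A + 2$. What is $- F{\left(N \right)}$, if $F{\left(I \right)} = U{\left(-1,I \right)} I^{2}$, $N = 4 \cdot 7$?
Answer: $-2352$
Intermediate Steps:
$N = 28$
$U{\left(A,n \right)} = 2 + A^{2}$ ($U{\left(A,n \right)} = A^{2} + 2 = 2 + A^{2}$)
$F{\left(I \right)} = 3 I^{2}$ ($F{\left(I \right)} = \left(2 + \left(-1\right)^{2}\right) I^{2} = \left(2 + 1\right) I^{2} = 3 I^{2}$)
$- F{\left(N \right)} = - 3 \cdot 28^{2} = - 3 \cdot 784 = \left(-1\right) 2352 = -2352$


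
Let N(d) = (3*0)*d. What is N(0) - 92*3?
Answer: -276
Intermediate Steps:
N(d) = 0 (N(d) = 0*d = 0)
N(0) - 92*3 = 0 - 92*3 = 0 - 276 = -276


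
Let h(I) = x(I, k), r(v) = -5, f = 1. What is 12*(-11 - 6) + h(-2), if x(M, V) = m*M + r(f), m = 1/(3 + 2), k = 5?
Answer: -1047/5 ≈ -209.40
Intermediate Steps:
m = 1/5 ≈ 0.20000
x(M, V) = -5 + M/5 (x(M, V) = M/5 - 5 = -5 + M/5)
h(I) = -5 + I/5
12*(-11 - 6) + h(-2) = 12*(-11 - 6) + (-5 + (1/5)*(-2)) = 12*(-17) + (-5 - 2/5) = -204 - 27/5 = -1047/5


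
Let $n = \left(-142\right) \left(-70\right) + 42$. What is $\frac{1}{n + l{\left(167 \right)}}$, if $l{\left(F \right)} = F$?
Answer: $\frac{1}{10149} \approx 9.8532 \cdot 10^{-5}$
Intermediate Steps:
$n = 9982$ ($n = 9940 + 42 = 9982$)
$\frac{1}{n + l{\left(167 \right)}} = \frac{1}{9982 + 167} = \frac{1}{10149}$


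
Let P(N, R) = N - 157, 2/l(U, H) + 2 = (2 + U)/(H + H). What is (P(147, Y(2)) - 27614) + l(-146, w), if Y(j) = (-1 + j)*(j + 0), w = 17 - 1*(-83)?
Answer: -939241/34 ≈ -27625.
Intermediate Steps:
w = 100 (w = 17 + 83 = 100)
l(U, H) = 2/(-2 + (2 + U)/(2*H)) (l(U, H) = 2/(-2 + (2 + U)/(H + H)) = 2/(-2 + (2 + U)/((2*H))) = 2/(-2 + (2 + U)*(1/(2*H))) = 2/(-2 + (2 + U)/(2*H)))
Y(j) = j*(-1 + j) (Y(j) = (-1 + j)*j = j*(-1 + j))
P(N, R) = -157 + N
(P(147, Y(2)) - 27614) + l(-146, w) = ((-157 + 147) - 27614) + 4*100/(2 - 146 - 4*100) = (-10 - 27614) + 4*100/(2 - 146 - 400) = -27624 + 4*100/(-544) = -27624 + 4*100*(-1/544) = -27624 - 25/34 = -939241/34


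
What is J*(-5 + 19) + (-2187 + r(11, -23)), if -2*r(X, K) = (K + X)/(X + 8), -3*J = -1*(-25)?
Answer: -131291/57 ≈ -2303.4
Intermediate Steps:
J = -25/3 (J = -(-1)*(-25)/3 = -1/3*25 = -25/3 ≈ -8.3333)
r(X, K) = -(K + X)/(2*(8 + X)) (r(X, K) = -(K + X)/(2*(X + 8)) = -(K + X)/(2*(8 + X)))
J*(-5 + 19) + (-2187 + r(11, -23)) = -25*(-5 + 19)/3 + (-2187 + (-1*(-23) - 1*11)/(2*(8 + 11))) = -25/3*14 + (-2187 + (1/2)*(23 - 11)/19) = -350/3 + (-2187 + (1/2)*(1/19)*12) = -350/3 + (-2187 + 6/19) = -350/3 - 41547/19 = -131291/57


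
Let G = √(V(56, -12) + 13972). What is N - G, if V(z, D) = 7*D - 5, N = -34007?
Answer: -34007 - √13883 ≈ -34125.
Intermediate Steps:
V(z, D) = -5 + 7*D
G = √13883 (G = √((-5 + 7*(-12)) + 13972) = √((-5 - 84) + 13972) = √(-89 + 13972) = √13883 ≈ 117.83)
N - G = -34007 - √13883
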